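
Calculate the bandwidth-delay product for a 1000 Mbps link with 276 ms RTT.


BDP = bandwidth * RTT
= 1000 Mbps * 276 ms
= 1000 * 1e6 * 276 / 1000 bits
= 276000000 bits
= 34500000 bytes
= 33691.4062 KB
BDP = 276000000 bits (34500000 bytes)


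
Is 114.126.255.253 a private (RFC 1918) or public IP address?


RFC 1918 private ranges:
  10.0.0.0/8 (10.0.0.0 - 10.255.255.255)
  172.16.0.0/12 (172.16.0.0 - 172.31.255.255)
  192.168.0.0/16 (192.168.0.0 - 192.168.255.255)
Public (not in any RFC 1918 range)


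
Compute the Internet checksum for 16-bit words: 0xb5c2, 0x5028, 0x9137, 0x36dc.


Sum all words (with carry folding):
+ 0xb5c2 = 0xb5c2
+ 0x5028 = 0x05eb
+ 0x9137 = 0x9722
+ 0x36dc = 0xcdfe
One's complement: ~0xcdfe
Checksum = 0x3201


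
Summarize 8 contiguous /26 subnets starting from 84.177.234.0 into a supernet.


Original prefix: /26
Number of subnets: 8 = 2^3
New prefix = 26 - 3 = 23
Supernet: 84.177.234.0/23


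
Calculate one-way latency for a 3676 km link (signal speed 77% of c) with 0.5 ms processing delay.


Speed = 0.77 * 3e5 km/s = 231000 km/s
Propagation delay = 3676 / 231000 = 0.0159 s = 15.9134 ms
Processing delay = 0.5 ms
Total one-way latency = 16.4134 ms


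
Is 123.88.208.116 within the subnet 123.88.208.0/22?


Subnet network: 123.88.208.0
Test IP AND mask: 123.88.208.0
Yes, 123.88.208.116 is in 123.88.208.0/22


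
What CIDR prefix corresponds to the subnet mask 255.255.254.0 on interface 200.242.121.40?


Binary: 11111111.11111111.11111110.00000000
Count leading 1s
Prefix: /23


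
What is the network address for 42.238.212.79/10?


IP:   00101010.11101110.11010100.01001111
Mask: 11111111.11000000.00000000.00000000
AND operation:
Net:  00101010.11000000.00000000.00000000
Network: 42.192.0.0/10


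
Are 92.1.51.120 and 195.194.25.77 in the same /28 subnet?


Mask: 255.255.255.240
92.1.51.120 AND mask = 92.1.51.112
195.194.25.77 AND mask = 195.194.25.64
No, different subnets (92.1.51.112 vs 195.194.25.64)


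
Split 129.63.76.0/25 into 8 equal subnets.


New prefix = 25 + 3 = 28
Each subnet has 16 addresses
  129.63.76.0/28
  129.63.76.16/28
  129.63.76.32/28
  129.63.76.48/28
  129.63.76.64/28
  129.63.76.80/28
  129.63.76.96/28
  129.63.76.112/28
Subnets: 129.63.76.0/28, 129.63.76.16/28, 129.63.76.32/28, 129.63.76.48/28, 129.63.76.64/28, 129.63.76.80/28, 129.63.76.96/28, 129.63.76.112/28


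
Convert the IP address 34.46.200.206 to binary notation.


34 = 00100010
46 = 00101110
200 = 11001000
206 = 11001110
Binary: 00100010.00101110.11001000.11001110


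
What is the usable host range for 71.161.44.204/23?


Network: 71.161.44.0
Broadcast: 71.161.45.255
First usable = network + 1
Last usable = broadcast - 1
Range: 71.161.44.1 to 71.161.45.254


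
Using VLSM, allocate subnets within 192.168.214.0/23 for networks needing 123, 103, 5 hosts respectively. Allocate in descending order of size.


123 hosts -> /25 (126 usable): 192.168.214.0/25
103 hosts -> /25 (126 usable): 192.168.214.128/25
5 hosts -> /29 (6 usable): 192.168.215.0/29
Allocation: 192.168.214.0/25 (123 hosts, 126 usable); 192.168.214.128/25 (103 hosts, 126 usable); 192.168.215.0/29 (5 hosts, 6 usable)


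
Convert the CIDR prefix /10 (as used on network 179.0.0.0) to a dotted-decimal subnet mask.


/10 means 10 network bits, 22 host bits
Binary: 11111111110000000000000000000000
Mask: 255.192.0.0


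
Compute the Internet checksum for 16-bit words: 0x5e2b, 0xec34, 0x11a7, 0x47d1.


Sum all words (with carry folding):
+ 0x5e2b = 0x5e2b
+ 0xec34 = 0x4a60
+ 0x11a7 = 0x5c07
+ 0x47d1 = 0xa3d8
One's complement: ~0xa3d8
Checksum = 0x5c27


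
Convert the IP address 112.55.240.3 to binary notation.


112 = 01110000
55 = 00110111
240 = 11110000
3 = 00000011
Binary: 01110000.00110111.11110000.00000011


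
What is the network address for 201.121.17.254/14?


IP:   11001001.01111001.00010001.11111110
Mask: 11111111.11111100.00000000.00000000
AND operation:
Net:  11001001.01111000.00000000.00000000
Network: 201.120.0.0/14


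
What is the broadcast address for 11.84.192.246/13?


Network: 11.80.0.0/13
Host bits = 19
Set all host bits to 1:
Broadcast: 11.87.255.255


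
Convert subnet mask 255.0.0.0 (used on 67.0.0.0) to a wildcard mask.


Subnet mask: 255.0.0.0
Wildcard = 255.255.255.255 - subnet mask
255 - 255 = 0
255 - 0 = 255
255 - 0 = 255
255 - 0 = 255
Wildcard: 0.255.255.255


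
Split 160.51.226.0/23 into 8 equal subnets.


New prefix = 23 + 3 = 26
Each subnet has 64 addresses
  160.51.226.0/26
  160.51.226.64/26
  160.51.226.128/26
  160.51.226.192/26
  160.51.227.0/26
  160.51.227.64/26
  160.51.227.128/26
  160.51.227.192/26
Subnets: 160.51.226.0/26, 160.51.226.64/26, 160.51.226.128/26, 160.51.226.192/26, 160.51.227.0/26, 160.51.227.64/26, 160.51.227.128/26, 160.51.227.192/26


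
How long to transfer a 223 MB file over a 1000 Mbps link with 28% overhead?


Effective throughput = 1000 * (1 - 28/100) = 720 Mbps
File size in Mb = 223 * 8 = 1784 Mb
Time = 1784 / 720
Time = 2.4778 seconds


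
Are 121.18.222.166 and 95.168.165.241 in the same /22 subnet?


Mask: 255.255.252.0
121.18.222.166 AND mask = 121.18.220.0
95.168.165.241 AND mask = 95.168.164.0
No, different subnets (121.18.220.0 vs 95.168.164.0)


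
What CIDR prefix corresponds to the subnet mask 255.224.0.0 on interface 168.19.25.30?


Binary: 11111111.11100000.00000000.00000000
Count leading 1s
Prefix: /11


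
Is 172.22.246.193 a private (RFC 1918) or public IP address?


RFC 1918 private ranges:
  10.0.0.0/8 (10.0.0.0 - 10.255.255.255)
  172.16.0.0/12 (172.16.0.0 - 172.31.255.255)
  192.168.0.0/16 (192.168.0.0 - 192.168.255.255)
Private (in 172.16.0.0/12)


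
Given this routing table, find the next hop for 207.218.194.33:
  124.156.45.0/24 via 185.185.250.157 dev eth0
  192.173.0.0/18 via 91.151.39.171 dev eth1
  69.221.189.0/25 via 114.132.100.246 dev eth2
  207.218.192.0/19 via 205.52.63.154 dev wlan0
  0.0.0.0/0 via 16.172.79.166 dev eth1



Longest prefix match for 207.218.194.33:
  /24 124.156.45.0: no
  /18 192.173.0.0: no
  /25 69.221.189.0: no
  /19 207.218.192.0: MATCH
  /0 0.0.0.0: MATCH
Selected: next-hop 205.52.63.154 via wlan0 (matched /19)


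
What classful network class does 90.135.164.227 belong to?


First octet: 90
Binary: 01011010
0xxxxxxx -> Class A (1-126)
Class A, default mask 255.0.0.0 (/8)


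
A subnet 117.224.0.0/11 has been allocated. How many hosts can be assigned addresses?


Host bits = 32 - 11 = 21
Total addresses = 2^21 = 2097152
Usable = total - 2 (network and broadcast)
Usable hosts: 2097150


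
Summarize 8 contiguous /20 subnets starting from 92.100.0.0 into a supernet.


Original prefix: /20
Number of subnets: 8 = 2^3
New prefix = 20 - 3 = 17
Supernet: 92.100.0.0/17


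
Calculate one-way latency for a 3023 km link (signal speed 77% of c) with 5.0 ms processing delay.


Speed = 0.77 * 3e5 km/s = 231000 km/s
Propagation delay = 3023 / 231000 = 0.0131 s = 13.0866 ms
Processing delay = 5.0 ms
Total one-way latency = 18.0866 ms


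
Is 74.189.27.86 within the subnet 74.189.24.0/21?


Subnet network: 74.189.24.0
Test IP AND mask: 74.189.24.0
Yes, 74.189.27.86 is in 74.189.24.0/21


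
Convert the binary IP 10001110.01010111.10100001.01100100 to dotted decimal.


10001110 = 142
01010111 = 87
10100001 = 161
01100100 = 100
IP: 142.87.161.100


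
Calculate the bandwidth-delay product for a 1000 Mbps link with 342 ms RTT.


BDP = bandwidth * RTT
= 1000 Mbps * 342 ms
= 1000 * 1e6 * 342 / 1000 bits
= 342000000 bits
= 42750000 bytes
= 41748.0469 KB
BDP = 342000000 bits (42750000 bytes)


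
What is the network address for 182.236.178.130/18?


IP:   10110110.11101100.10110010.10000010
Mask: 11111111.11111111.11000000.00000000
AND operation:
Net:  10110110.11101100.10000000.00000000
Network: 182.236.128.0/18


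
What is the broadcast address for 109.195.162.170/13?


Network: 109.192.0.0/13
Host bits = 19
Set all host bits to 1:
Broadcast: 109.199.255.255


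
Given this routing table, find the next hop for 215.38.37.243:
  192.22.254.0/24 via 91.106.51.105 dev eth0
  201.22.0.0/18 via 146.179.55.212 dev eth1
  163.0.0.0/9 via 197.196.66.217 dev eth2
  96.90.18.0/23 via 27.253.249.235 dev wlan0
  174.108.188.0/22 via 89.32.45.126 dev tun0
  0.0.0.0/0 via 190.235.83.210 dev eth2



Longest prefix match for 215.38.37.243:
  /24 192.22.254.0: no
  /18 201.22.0.0: no
  /9 163.0.0.0: no
  /23 96.90.18.0: no
  /22 174.108.188.0: no
  /0 0.0.0.0: MATCH
Selected: next-hop 190.235.83.210 via eth2 (matched /0)


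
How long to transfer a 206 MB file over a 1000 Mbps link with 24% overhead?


Effective throughput = 1000 * (1 - 24/100) = 760 Mbps
File size in Mb = 206 * 8 = 1648 Mb
Time = 1648 / 760
Time = 2.1684 seconds


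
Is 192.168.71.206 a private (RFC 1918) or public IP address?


RFC 1918 private ranges:
  10.0.0.0/8 (10.0.0.0 - 10.255.255.255)
  172.16.0.0/12 (172.16.0.0 - 172.31.255.255)
  192.168.0.0/16 (192.168.0.0 - 192.168.255.255)
Private (in 192.168.0.0/16)


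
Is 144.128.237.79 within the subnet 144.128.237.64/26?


Subnet network: 144.128.237.64
Test IP AND mask: 144.128.237.64
Yes, 144.128.237.79 is in 144.128.237.64/26


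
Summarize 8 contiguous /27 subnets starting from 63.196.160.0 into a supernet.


Original prefix: /27
Number of subnets: 8 = 2^3
New prefix = 27 - 3 = 24
Supernet: 63.196.160.0/24


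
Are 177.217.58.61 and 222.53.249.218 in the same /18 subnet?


Mask: 255.255.192.0
177.217.58.61 AND mask = 177.217.0.0
222.53.249.218 AND mask = 222.53.192.0
No, different subnets (177.217.0.0 vs 222.53.192.0)


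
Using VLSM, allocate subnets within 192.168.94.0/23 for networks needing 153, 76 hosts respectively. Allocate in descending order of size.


153 hosts -> /24 (254 usable): 192.168.94.0/24
76 hosts -> /25 (126 usable): 192.168.95.0/25
Allocation: 192.168.94.0/24 (153 hosts, 254 usable); 192.168.95.0/25 (76 hosts, 126 usable)


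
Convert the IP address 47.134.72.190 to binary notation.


47 = 00101111
134 = 10000110
72 = 01001000
190 = 10111110
Binary: 00101111.10000110.01001000.10111110


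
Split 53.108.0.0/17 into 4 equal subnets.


New prefix = 17 + 2 = 19
Each subnet has 8192 addresses
  53.108.0.0/19
  53.108.32.0/19
  53.108.64.0/19
  53.108.96.0/19
Subnets: 53.108.0.0/19, 53.108.32.0/19, 53.108.64.0/19, 53.108.96.0/19


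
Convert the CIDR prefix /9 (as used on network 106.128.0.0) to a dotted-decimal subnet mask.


/9 means 9 network bits, 23 host bits
Binary: 11111111100000000000000000000000
Mask: 255.128.0.0


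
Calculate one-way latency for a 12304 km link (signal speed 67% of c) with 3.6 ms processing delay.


Speed = 0.67 * 3e5 km/s = 201000 km/s
Propagation delay = 12304 / 201000 = 0.0612 s = 61.2139 ms
Processing delay = 3.6 ms
Total one-way latency = 64.8139 ms


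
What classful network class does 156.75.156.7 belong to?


First octet: 156
Binary: 10011100
10xxxxxx -> Class B (128-191)
Class B, default mask 255.255.0.0 (/16)


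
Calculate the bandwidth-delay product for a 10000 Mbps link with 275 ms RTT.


BDP = bandwidth * RTT
= 10000 Mbps * 275 ms
= 10000 * 1e6 * 275 / 1000 bits
= 2750000000 bits
= 343750000 bytes
= 335693.3594 KB
BDP = 2750000000 bits (343750000 bytes)


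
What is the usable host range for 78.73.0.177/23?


Network: 78.73.0.0
Broadcast: 78.73.1.255
First usable = network + 1
Last usable = broadcast - 1
Range: 78.73.0.1 to 78.73.1.254


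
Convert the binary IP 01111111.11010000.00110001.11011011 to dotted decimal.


01111111 = 127
11010000 = 208
00110001 = 49
11011011 = 219
IP: 127.208.49.219


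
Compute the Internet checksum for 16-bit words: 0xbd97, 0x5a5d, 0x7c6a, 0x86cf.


Sum all words (with carry folding):
+ 0xbd97 = 0xbd97
+ 0x5a5d = 0x17f5
+ 0x7c6a = 0x945f
+ 0x86cf = 0x1b2f
One's complement: ~0x1b2f
Checksum = 0xe4d0


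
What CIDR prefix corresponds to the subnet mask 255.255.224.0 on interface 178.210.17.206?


Binary: 11111111.11111111.11100000.00000000
Count leading 1s
Prefix: /19


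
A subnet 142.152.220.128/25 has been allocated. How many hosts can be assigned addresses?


Host bits = 32 - 25 = 7
Total addresses = 2^7 = 128
Usable = total - 2 (network and broadcast)
Usable hosts: 126


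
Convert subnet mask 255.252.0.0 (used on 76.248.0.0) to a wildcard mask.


Subnet mask: 255.252.0.0
Wildcard = 255.255.255.255 - subnet mask
255 - 255 = 0
255 - 252 = 3
255 - 0 = 255
255 - 0 = 255
Wildcard: 0.3.255.255


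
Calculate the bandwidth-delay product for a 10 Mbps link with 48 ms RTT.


BDP = bandwidth * RTT
= 10 Mbps * 48 ms
= 10 * 1e6 * 48 / 1000 bits
= 480000 bits
= 60000 bytes
= 58.5938 KB
BDP = 480000 bits (60000 bytes)


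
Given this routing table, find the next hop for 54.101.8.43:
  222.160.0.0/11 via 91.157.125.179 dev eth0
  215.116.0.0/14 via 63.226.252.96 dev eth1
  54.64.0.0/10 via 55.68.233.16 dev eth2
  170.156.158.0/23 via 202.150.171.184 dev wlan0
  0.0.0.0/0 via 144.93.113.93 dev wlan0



Longest prefix match for 54.101.8.43:
  /11 222.160.0.0: no
  /14 215.116.0.0: no
  /10 54.64.0.0: MATCH
  /23 170.156.158.0: no
  /0 0.0.0.0: MATCH
Selected: next-hop 55.68.233.16 via eth2 (matched /10)


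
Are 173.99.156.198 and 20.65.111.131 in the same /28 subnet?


Mask: 255.255.255.240
173.99.156.198 AND mask = 173.99.156.192
20.65.111.131 AND mask = 20.65.111.128
No, different subnets (173.99.156.192 vs 20.65.111.128)


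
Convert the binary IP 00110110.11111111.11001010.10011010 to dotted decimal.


00110110 = 54
11111111 = 255
11001010 = 202
10011010 = 154
IP: 54.255.202.154


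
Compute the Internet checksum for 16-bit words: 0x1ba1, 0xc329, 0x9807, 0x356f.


Sum all words (with carry folding):
+ 0x1ba1 = 0x1ba1
+ 0xc329 = 0xdeca
+ 0x9807 = 0x76d2
+ 0x356f = 0xac41
One's complement: ~0xac41
Checksum = 0x53be


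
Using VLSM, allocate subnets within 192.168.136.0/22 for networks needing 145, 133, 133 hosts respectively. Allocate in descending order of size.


145 hosts -> /24 (254 usable): 192.168.136.0/24
133 hosts -> /24 (254 usable): 192.168.137.0/24
133 hosts -> /24 (254 usable): 192.168.138.0/24
Allocation: 192.168.136.0/24 (145 hosts, 254 usable); 192.168.137.0/24 (133 hosts, 254 usable); 192.168.138.0/24 (133 hosts, 254 usable)


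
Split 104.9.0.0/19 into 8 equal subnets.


New prefix = 19 + 3 = 22
Each subnet has 1024 addresses
  104.9.0.0/22
  104.9.4.0/22
  104.9.8.0/22
  104.9.12.0/22
  104.9.16.0/22
  104.9.20.0/22
  104.9.24.0/22
  104.9.28.0/22
Subnets: 104.9.0.0/22, 104.9.4.0/22, 104.9.8.0/22, 104.9.12.0/22, 104.9.16.0/22, 104.9.20.0/22, 104.9.24.0/22, 104.9.28.0/22


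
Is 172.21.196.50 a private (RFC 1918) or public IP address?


RFC 1918 private ranges:
  10.0.0.0/8 (10.0.0.0 - 10.255.255.255)
  172.16.0.0/12 (172.16.0.0 - 172.31.255.255)
  192.168.0.0/16 (192.168.0.0 - 192.168.255.255)
Private (in 172.16.0.0/12)


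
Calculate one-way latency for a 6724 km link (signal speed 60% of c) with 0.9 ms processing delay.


Speed = 0.6 * 3e5 km/s = 180000 km/s
Propagation delay = 6724 / 180000 = 0.0374 s = 37.3556 ms
Processing delay = 0.9 ms
Total one-way latency = 38.2556 ms


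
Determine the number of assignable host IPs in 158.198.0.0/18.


Host bits = 32 - 18 = 14
Total addresses = 2^14 = 16384
Usable = total - 2 (network and broadcast)
Usable hosts: 16382


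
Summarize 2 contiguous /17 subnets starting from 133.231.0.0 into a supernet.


Original prefix: /17
Number of subnets: 2 = 2^1
New prefix = 17 - 1 = 16
Supernet: 133.231.0.0/16


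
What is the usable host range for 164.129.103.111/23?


Network: 164.129.102.0
Broadcast: 164.129.103.255
First usable = network + 1
Last usable = broadcast - 1
Range: 164.129.102.1 to 164.129.103.254


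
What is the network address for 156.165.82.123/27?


IP:   10011100.10100101.01010010.01111011
Mask: 11111111.11111111.11111111.11100000
AND operation:
Net:  10011100.10100101.01010010.01100000
Network: 156.165.82.96/27


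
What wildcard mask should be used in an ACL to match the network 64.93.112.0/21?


Subnet mask: 255.255.248.0
Wildcard = 255.255.255.255 - subnet mask
255 - 255 = 0
255 - 255 = 0
255 - 248 = 7
255 - 0 = 255
Wildcard: 0.0.7.255


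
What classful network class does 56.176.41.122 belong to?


First octet: 56
Binary: 00111000
0xxxxxxx -> Class A (1-126)
Class A, default mask 255.0.0.0 (/8)


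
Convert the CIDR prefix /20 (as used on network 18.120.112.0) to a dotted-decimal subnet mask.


/20 means 20 network bits, 12 host bits
Binary: 11111111111111111111000000000000
Mask: 255.255.240.0


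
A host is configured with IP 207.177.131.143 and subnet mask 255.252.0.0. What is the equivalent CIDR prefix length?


Binary: 11111111.11111100.00000000.00000000
Count leading 1s
Prefix: /14


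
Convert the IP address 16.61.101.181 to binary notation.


16 = 00010000
61 = 00111101
101 = 01100101
181 = 10110101
Binary: 00010000.00111101.01100101.10110101


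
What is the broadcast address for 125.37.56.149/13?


Network: 125.32.0.0/13
Host bits = 19
Set all host bits to 1:
Broadcast: 125.39.255.255


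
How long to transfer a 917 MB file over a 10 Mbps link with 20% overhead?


Effective throughput = 10 * (1 - 20/100) = 8 Mbps
File size in Mb = 917 * 8 = 7336 Mb
Time = 7336 / 8
Time = 917 seconds


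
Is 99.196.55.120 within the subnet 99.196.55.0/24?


Subnet network: 99.196.55.0
Test IP AND mask: 99.196.55.0
Yes, 99.196.55.120 is in 99.196.55.0/24


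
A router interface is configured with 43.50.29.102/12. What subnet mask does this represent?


/12 means 12 network bits, 20 host bits
Binary: 11111111111100000000000000000000
Mask: 255.240.0.0


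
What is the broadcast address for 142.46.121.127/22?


Network: 142.46.120.0/22
Host bits = 10
Set all host bits to 1:
Broadcast: 142.46.123.255


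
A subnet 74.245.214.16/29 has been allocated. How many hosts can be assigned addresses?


Host bits = 32 - 29 = 3
Total addresses = 2^3 = 8
Usable = total - 2 (network and broadcast)
Usable hosts: 6


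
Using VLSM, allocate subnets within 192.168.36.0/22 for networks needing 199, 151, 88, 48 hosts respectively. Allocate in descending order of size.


199 hosts -> /24 (254 usable): 192.168.36.0/24
151 hosts -> /24 (254 usable): 192.168.37.0/24
88 hosts -> /25 (126 usable): 192.168.38.0/25
48 hosts -> /26 (62 usable): 192.168.38.128/26
Allocation: 192.168.36.0/24 (199 hosts, 254 usable); 192.168.37.0/24 (151 hosts, 254 usable); 192.168.38.0/25 (88 hosts, 126 usable); 192.168.38.128/26 (48 hosts, 62 usable)


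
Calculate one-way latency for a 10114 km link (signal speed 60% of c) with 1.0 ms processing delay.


Speed = 0.6 * 3e5 km/s = 180000 km/s
Propagation delay = 10114 / 180000 = 0.0562 s = 56.1889 ms
Processing delay = 1.0 ms
Total one-way latency = 57.1889 ms


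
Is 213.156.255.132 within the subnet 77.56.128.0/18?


Subnet network: 77.56.128.0
Test IP AND mask: 213.156.192.0
No, 213.156.255.132 is not in 77.56.128.0/18


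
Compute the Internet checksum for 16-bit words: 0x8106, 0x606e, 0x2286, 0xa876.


Sum all words (with carry folding):
+ 0x8106 = 0x8106
+ 0x606e = 0xe174
+ 0x2286 = 0x03fb
+ 0xa876 = 0xac71
One's complement: ~0xac71
Checksum = 0x538e


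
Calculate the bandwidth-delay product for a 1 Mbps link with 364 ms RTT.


BDP = bandwidth * RTT
= 1 Mbps * 364 ms
= 1 * 1e6 * 364 / 1000 bits
= 364000 bits
= 45500 bytes
= 44.4336 KB
BDP = 364000 bits (45500 bytes)


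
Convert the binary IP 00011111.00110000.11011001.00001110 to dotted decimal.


00011111 = 31
00110000 = 48
11011001 = 217
00001110 = 14
IP: 31.48.217.14


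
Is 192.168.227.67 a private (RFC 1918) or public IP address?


RFC 1918 private ranges:
  10.0.0.0/8 (10.0.0.0 - 10.255.255.255)
  172.16.0.0/12 (172.16.0.0 - 172.31.255.255)
  192.168.0.0/16 (192.168.0.0 - 192.168.255.255)
Private (in 192.168.0.0/16)


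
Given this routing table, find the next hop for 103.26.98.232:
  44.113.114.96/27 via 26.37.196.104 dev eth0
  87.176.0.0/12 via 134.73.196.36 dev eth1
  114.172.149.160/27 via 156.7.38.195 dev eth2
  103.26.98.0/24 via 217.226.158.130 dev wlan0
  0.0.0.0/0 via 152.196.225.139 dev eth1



Longest prefix match for 103.26.98.232:
  /27 44.113.114.96: no
  /12 87.176.0.0: no
  /27 114.172.149.160: no
  /24 103.26.98.0: MATCH
  /0 0.0.0.0: MATCH
Selected: next-hop 217.226.158.130 via wlan0 (matched /24)


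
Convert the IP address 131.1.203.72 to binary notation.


131 = 10000011
1 = 00000001
203 = 11001011
72 = 01001000
Binary: 10000011.00000001.11001011.01001000


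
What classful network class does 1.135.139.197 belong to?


First octet: 1
Binary: 00000001
0xxxxxxx -> Class A (1-126)
Class A, default mask 255.0.0.0 (/8)


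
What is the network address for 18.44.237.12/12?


IP:   00010010.00101100.11101101.00001100
Mask: 11111111.11110000.00000000.00000000
AND operation:
Net:  00010010.00100000.00000000.00000000
Network: 18.32.0.0/12


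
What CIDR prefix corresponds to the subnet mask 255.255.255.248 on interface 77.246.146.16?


Binary: 11111111.11111111.11111111.11111000
Count leading 1s
Prefix: /29


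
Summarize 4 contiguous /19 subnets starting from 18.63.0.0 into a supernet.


Original prefix: /19
Number of subnets: 4 = 2^2
New prefix = 19 - 2 = 17
Supernet: 18.63.0.0/17


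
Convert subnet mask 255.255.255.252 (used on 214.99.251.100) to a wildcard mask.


Subnet mask: 255.255.255.252
Wildcard = 255.255.255.255 - subnet mask
255 - 255 = 0
255 - 255 = 0
255 - 255 = 0
255 - 252 = 3
Wildcard: 0.0.0.3


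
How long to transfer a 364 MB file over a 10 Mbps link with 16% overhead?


Effective throughput = 10 * (1 - 16/100) = 8.4 Mbps
File size in Mb = 364 * 8 = 2912 Mb
Time = 2912 / 8.4
Time = 346.6667 seconds


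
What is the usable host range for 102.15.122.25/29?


Network: 102.15.122.24
Broadcast: 102.15.122.31
First usable = network + 1
Last usable = broadcast - 1
Range: 102.15.122.25 to 102.15.122.30


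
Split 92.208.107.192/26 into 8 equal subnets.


New prefix = 26 + 3 = 29
Each subnet has 8 addresses
  92.208.107.192/29
  92.208.107.200/29
  92.208.107.208/29
  92.208.107.216/29
  92.208.107.224/29
  92.208.107.232/29
  92.208.107.240/29
  92.208.107.248/29
Subnets: 92.208.107.192/29, 92.208.107.200/29, 92.208.107.208/29, 92.208.107.216/29, 92.208.107.224/29, 92.208.107.232/29, 92.208.107.240/29, 92.208.107.248/29


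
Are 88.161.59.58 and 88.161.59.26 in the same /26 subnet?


Mask: 255.255.255.192
88.161.59.58 AND mask = 88.161.59.0
88.161.59.26 AND mask = 88.161.59.0
Yes, same subnet (88.161.59.0)


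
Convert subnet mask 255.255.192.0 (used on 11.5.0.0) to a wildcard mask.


Subnet mask: 255.255.192.0
Wildcard = 255.255.255.255 - subnet mask
255 - 255 = 0
255 - 255 = 0
255 - 192 = 63
255 - 0 = 255
Wildcard: 0.0.63.255


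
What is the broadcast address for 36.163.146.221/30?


Network: 36.163.146.220/30
Host bits = 2
Set all host bits to 1:
Broadcast: 36.163.146.223


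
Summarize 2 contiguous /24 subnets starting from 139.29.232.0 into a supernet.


Original prefix: /24
Number of subnets: 2 = 2^1
New prefix = 24 - 1 = 23
Supernet: 139.29.232.0/23


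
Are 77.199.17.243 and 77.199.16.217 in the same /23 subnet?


Mask: 255.255.254.0
77.199.17.243 AND mask = 77.199.16.0
77.199.16.217 AND mask = 77.199.16.0
Yes, same subnet (77.199.16.0)


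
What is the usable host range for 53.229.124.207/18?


Network: 53.229.64.0
Broadcast: 53.229.127.255
First usable = network + 1
Last usable = broadcast - 1
Range: 53.229.64.1 to 53.229.127.254


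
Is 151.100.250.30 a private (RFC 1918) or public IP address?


RFC 1918 private ranges:
  10.0.0.0/8 (10.0.0.0 - 10.255.255.255)
  172.16.0.0/12 (172.16.0.0 - 172.31.255.255)
  192.168.0.0/16 (192.168.0.0 - 192.168.255.255)
Public (not in any RFC 1918 range)


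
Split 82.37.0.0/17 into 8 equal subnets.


New prefix = 17 + 3 = 20
Each subnet has 4096 addresses
  82.37.0.0/20
  82.37.16.0/20
  82.37.32.0/20
  82.37.48.0/20
  82.37.64.0/20
  82.37.80.0/20
  82.37.96.0/20
  82.37.112.0/20
Subnets: 82.37.0.0/20, 82.37.16.0/20, 82.37.32.0/20, 82.37.48.0/20, 82.37.64.0/20, 82.37.80.0/20, 82.37.96.0/20, 82.37.112.0/20


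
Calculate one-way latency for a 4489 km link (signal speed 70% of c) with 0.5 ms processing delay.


Speed = 0.7 * 3e5 km/s = 210000 km/s
Propagation delay = 4489 / 210000 = 0.0214 s = 21.3762 ms
Processing delay = 0.5 ms
Total one-way latency = 21.8762 ms


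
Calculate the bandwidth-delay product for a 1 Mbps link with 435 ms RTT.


BDP = bandwidth * RTT
= 1 Mbps * 435 ms
= 1 * 1e6 * 435 / 1000 bits
= 435000 bits
= 54375 bytes
= 53.1006 KB
BDP = 435000 bits (54375 bytes)


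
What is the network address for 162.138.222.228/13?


IP:   10100010.10001010.11011110.11100100
Mask: 11111111.11111000.00000000.00000000
AND operation:
Net:  10100010.10001000.00000000.00000000
Network: 162.136.0.0/13


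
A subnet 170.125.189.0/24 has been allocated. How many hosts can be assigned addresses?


Host bits = 32 - 24 = 8
Total addresses = 2^8 = 256
Usable = total - 2 (network and broadcast)
Usable hosts: 254


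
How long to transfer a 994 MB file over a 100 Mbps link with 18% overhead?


Effective throughput = 100 * (1 - 18/100) = 82 Mbps
File size in Mb = 994 * 8 = 7952 Mb
Time = 7952 / 82
Time = 96.9756 seconds


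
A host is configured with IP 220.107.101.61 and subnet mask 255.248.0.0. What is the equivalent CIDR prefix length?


Binary: 11111111.11111000.00000000.00000000
Count leading 1s
Prefix: /13


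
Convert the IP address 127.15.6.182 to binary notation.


127 = 01111111
15 = 00001111
6 = 00000110
182 = 10110110
Binary: 01111111.00001111.00000110.10110110


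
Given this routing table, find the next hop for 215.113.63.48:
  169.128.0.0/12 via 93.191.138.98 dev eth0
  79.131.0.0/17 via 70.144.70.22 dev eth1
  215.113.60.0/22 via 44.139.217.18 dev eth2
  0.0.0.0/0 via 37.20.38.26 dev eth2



Longest prefix match for 215.113.63.48:
  /12 169.128.0.0: no
  /17 79.131.0.0: no
  /22 215.113.60.0: MATCH
  /0 0.0.0.0: MATCH
Selected: next-hop 44.139.217.18 via eth2 (matched /22)


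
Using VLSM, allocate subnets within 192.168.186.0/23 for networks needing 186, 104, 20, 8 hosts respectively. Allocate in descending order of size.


186 hosts -> /24 (254 usable): 192.168.186.0/24
104 hosts -> /25 (126 usable): 192.168.187.0/25
20 hosts -> /27 (30 usable): 192.168.187.128/27
8 hosts -> /28 (14 usable): 192.168.187.160/28
Allocation: 192.168.186.0/24 (186 hosts, 254 usable); 192.168.187.0/25 (104 hosts, 126 usable); 192.168.187.128/27 (20 hosts, 30 usable); 192.168.187.160/28 (8 hosts, 14 usable)


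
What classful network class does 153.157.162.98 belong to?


First octet: 153
Binary: 10011001
10xxxxxx -> Class B (128-191)
Class B, default mask 255.255.0.0 (/16)


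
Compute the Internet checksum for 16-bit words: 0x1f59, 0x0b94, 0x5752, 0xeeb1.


Sum all words (with carry folding):
+ 0x1f59 = 0x1f59
+ 0x0b94 = 0x2aed
+ 0x5752 = 0x823f
+ 0xeeb1 = 0x70f1
One's complement: ~0x70f1
Checksum = 0x8f0e


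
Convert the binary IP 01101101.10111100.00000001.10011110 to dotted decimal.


01101101 = 109
10111100 = 188
00000001 = 1
10011110 = 158
IP: 109.188.1.158


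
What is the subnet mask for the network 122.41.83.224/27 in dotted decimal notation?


/27 means 27 network bits, 5 host bits
Binary: 11111111111111111111111111100000
Mask: 255.255.255.224


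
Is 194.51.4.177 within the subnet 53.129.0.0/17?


Subnet network: 53.129.0.0
Test IP AND mask: 194.51.0.0
No, 194.51.4.177 is not in 53.129.0.0/17


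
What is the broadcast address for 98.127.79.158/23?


Network: 98.127.78.0/23
Host bits = 9
Set all host bits to 1:
Broadcast: 98.127.79.255


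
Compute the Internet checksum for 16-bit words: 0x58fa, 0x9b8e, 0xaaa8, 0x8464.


Sum all words (with carry folding):
+ 0x58fa = 0x58fa
+ 0x9b8e = 0xf488
+ 0xaaa8 = 0x9f31
+ 0x8464 = 0x2396
One's complement: ~0x2396
Checksum = 0xdc69


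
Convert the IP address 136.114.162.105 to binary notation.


136 = 10001000
114 = 01110010
162 = 10100010
105 = 01101001
Binary: 10001000.01110010.10100010.01101001


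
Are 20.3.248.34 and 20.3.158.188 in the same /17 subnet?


Mask: 255.255.128.0
20.3.248.34 AND mask = 20.3.128.0
20.3.158.188 AND mask = 20.3.128.0
Yes, same subnet (20.3.128.0)


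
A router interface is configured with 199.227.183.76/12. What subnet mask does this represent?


/12 means 12 network bits, 20 host bits
Binary: 11111111111100000000000000000000
Mask: 255.240.0.0


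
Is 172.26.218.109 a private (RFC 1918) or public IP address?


RFC 1918 private ranges:
  10.0.0.0/8 (10.0.0.0 - 10.255.255.255)
  172.16.0.0/12 (172.16.0.0 - 172.31.255.255)
  192.168.0.0/16 (192.168.0.0 - 192.168.255.255)
Private (in 172.16.0.0/12)


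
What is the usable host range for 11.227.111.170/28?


Network: 11.227.111.160
Broadcast: 11.227.111.175
First usable = network + 1
Last usable = broadcast - 1
Range: 11.227.111.161 to 11.227.111.174


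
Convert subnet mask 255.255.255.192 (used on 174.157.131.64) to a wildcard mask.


Subnet mask: 255.255.255.192
Wildcard = 255.255.255.255 - subnet mask
255 - 255 = 0
255 - 255 = 0
255 - 255 = 0
255 - 192 = 63
Wildcard: 0.0.0.63


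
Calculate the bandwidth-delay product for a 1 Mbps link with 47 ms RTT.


BDP = bandwidth * RTT
= 1 Mbps * 47 ms
= 1 * 1e6 * 47 / 1000 bits
= 47000 bits
= 5875 bytes
= 5.7373 KB
BDP = 47000 bits (5875 bytes)


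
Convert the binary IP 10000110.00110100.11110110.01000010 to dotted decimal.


10000110 = 134
00110100 = 52
11110110 = 246
01000010 = 66
IP: 134.52.246.66


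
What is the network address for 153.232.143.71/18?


IP:   10011001.11101000.10001111.01000111
Mask: 11111111.11111111.11000000.00000000
AND operation:
Net:  10011001.11101000.10000000.00000000
Network: 153.232.128.0/18


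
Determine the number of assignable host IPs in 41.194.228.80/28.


Host bits = 32 - 28 = 4
Total addresses = 2^4 = 16
Usable = total - 2 (network and broadcast)
Usable hosts: 14


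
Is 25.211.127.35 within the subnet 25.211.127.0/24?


Subnet network: 25.211.127.0
Test IP AND mask: 25.211.127.0
Yes, 25.211.127.35 is in 25.211.127.0/24


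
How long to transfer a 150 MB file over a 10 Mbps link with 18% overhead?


Effective throughput = 10 * (1 - 18/100) = 8.2 Mbps
File size in Mb = 150 * 8 = 1200 Mb
Time = 1200 / 8.2
Time = 146.3415 seconds


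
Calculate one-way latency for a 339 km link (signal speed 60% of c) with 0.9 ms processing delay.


Speed = 0.6 * 3e5 km/s = 180000 km/s
Propagation delay = 339 / 180000 = 0.0019 s = 1.8833 ms
Processing delay = 0.9 ms
Total one-way latency = 2.7833 ms


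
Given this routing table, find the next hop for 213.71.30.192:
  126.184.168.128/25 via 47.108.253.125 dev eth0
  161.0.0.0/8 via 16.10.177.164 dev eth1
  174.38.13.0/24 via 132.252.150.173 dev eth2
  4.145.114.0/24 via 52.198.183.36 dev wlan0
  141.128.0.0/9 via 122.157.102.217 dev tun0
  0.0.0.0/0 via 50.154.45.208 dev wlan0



Longest prefix match for 213.71.30.192:
  /25 126.184.168.128: no
  /8 161.0.0.0: no
  /24 174.38.13.0: no
  /24 4.145.114.0: no
  /9 141.128.0.0: no
  /0 0.0.0.0: MATCH
Selected: next-hop 50.154.45.208 via wlan0 (matched /0)


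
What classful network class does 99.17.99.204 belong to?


First octet: 99
Binary: 01100011
0xxxxxxx -> Class A (1-126)
Class A, default mask 255.0.0.0 (/8)


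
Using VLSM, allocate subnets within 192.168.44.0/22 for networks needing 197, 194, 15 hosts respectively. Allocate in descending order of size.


197 hosts -> /24 (254 usable): 192.168.44.0/24
194 hosts -> /24 (254 usable): 192.168.45.0/24
15 hosts -> /27 (30 usable): 192.168.46.0/27
Allocation: 192.168.44.0/24 (197 hosts, 254 usable); 192.168.45.0/24 (194 hosts, 254 usable); 192.168.46.0/27 (15 hosts, 30 usable)


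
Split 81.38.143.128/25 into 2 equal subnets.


New prefix = 25 + 1 = 26
Each subnet has 64 addresses
  81.38.143.128/26
  81.38.143.192/26
Subnets: 81.38.143.128/26, 81.38.143.192/26


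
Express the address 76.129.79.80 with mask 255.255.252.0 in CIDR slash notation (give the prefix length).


Binary: 11111111.11111111.11111100.00000000
Count leading 1s
Prefix: /22


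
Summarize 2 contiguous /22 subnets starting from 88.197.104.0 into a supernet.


Original prefix: /22
Number of subnets: 2 = 2^1
New prefix = 22 - 1 = 21
Supernet: 88.197.104.0/21


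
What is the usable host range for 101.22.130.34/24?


Network: 101.22.130.0
Broadcast: 101.22.130.255
First usable = network + 1
Last usable = broadcast - 1
Range: 101.22.130.1 to 101.22.130.254


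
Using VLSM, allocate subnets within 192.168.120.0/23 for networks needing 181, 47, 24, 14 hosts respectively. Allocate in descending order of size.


181 hosts -> /24 (254 usable): 192.168.120.0/24
47 hosts -> /26 (62 usable): 192.168.121.0/26
24 hosts -> /27 (30 usable): 192.168.121.64/27
14 hosts -> /28 (14 usable): 192.168.121.96/28
Allocation: 192.168.120.0/24 (181 hosts, 254 usable); 192.168.121.0/26 (47 hosts, 62 usable); 192.168.121.64/27 (24 hosts, 30 usable); 192.168.121.96/28 (14 hosts, 14 usable)


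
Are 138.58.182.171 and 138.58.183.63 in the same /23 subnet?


Mask: 255.255.254.0
138.58.182.171 AND mask = 138.58.182.0
138.58.183.63 AND mask = 138.58.182.0
Yes, same subnet (138.58.182.0)


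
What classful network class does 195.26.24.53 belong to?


First octet: 195
Binary: 11000011
110xxxxx -> Class C (192-223)
Class C, default mask 255.255.255.0 (/24)


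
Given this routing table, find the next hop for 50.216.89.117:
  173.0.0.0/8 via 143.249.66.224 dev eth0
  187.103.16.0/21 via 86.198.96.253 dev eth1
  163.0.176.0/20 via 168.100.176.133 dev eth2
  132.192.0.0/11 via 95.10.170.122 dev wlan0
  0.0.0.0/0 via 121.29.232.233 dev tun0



Longest prefix match for 50.216.89.117:
  /8 173.0.0.0: no
  /21 187.103.16.0: no
  /20 163.0.176.0: no
  /11 132.192.0.0: no
  /0 0.0.0.0: MATCH
Selected: next-hop 121.29.232.233 via tun0 (matched /0)


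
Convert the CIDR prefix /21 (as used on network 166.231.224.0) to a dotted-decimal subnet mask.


/21 means 21 network bits, 11 host bits
Binary: 11111111111111111111100000000000
Mask: 255.255.248.0


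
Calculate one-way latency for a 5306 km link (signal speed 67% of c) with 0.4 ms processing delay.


Speed = 0.67 * 3e5 km/s = 201000 km/s
Propagation delay = 5306 / 201000 = 0.0264 s = 26.398 ms
Processing delay = 0.4 ms
Total one-way latency = 26.798 ms


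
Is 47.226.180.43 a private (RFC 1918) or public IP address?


RFC 1918 private ranges:
  10.0.0.0/8 (10.0.0.0 - 10.255.255.255)
  172.16.0.0/12 (172.16.0.0 - 172.31.255.255)
  192.168.0.0/16 (192.168.0.0 - 192.168.255.255)
Public (not in any RFC 1918 range)


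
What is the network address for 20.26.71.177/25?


IP:   00010100.00011010.01000111.10110001
Mask: 11111111.11111111.11111111.10000000
AND operation:
Net:  00010100.00011010.01000111.10000000
Network: 20.26.71.128/25


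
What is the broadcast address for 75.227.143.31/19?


Network: 75.227.128.0/19
Host bits = 13
Set all host bits to 1:
Broadcast: 75.227.159.255


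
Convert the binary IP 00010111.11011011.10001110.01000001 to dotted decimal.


00010111 = 23
11011011 = 219
10001110 = 142
01000001 = 65
IP: 23.219.142.65


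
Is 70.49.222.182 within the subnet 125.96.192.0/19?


Subnet network: 125.96.192.0
Test IP AND mask: 70.49.192.0
No, 70.49.222.182 is not in 125.96.192.0/19


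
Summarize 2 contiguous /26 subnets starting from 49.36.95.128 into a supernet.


Original prefix: /26
Number of subnets: 2 = 2^1
New prefix = 26 - 1 = 25
Supernet: 49.36.95.128/25


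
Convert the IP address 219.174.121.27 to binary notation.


219 = 11011011
174 = 10101110
121 = 01111001
27 = 00011011
Binary: 11011011.10101110.01111001.00011011


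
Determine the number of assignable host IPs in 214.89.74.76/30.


Host bits = 32 - 30 = 2
Total addresses = 2^2 = 4
Usable = total - 2 (network and broadcast)
Usable hosts: 2


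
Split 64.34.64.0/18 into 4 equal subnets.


New prefix = 18 + 2 = 20
Each subnet has 4096 addresses
  64.34.64.0/20
  64.34.80.0/20
  64.34.96.0/20
  64.34.112.0/20
Subnets: 64.34.64.0/20, 64.34.80.0/20, 64.34.96.0/20, 64.34.112.0/20


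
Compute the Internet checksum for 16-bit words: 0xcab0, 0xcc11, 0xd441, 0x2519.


Sum all words (with carry folding):
+ 0xcab0 = 0xcab0
+ 0xcc11 = 0x96c2
+ 0xd441 = 0x6b04
+ 0x2519 = 0x901d
One's complement: ~0x901d
Checksum = 0x6fe2


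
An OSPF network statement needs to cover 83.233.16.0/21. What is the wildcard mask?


Subnet mask: 255.255.248.0
Wildcard = 255.255.255.255 - subnet mask
255 - 255 = 0
255 - 255 = 0
255 - 248 = 7
255 - 0 = 255
Wildcard: 0.0.7.255


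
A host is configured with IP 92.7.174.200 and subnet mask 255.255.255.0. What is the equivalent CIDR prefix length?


Binary: 11111111.11111111.11111111.00000000
Count leading 1s
Prefix: /24


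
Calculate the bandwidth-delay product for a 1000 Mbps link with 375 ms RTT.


BDP = bandwidth * RTT
= 1000 Mbps * 375 ms
= 1000 * 1e6 * 375 / 1000 bits
= 375000000 bits
= 46875000 bytes
= 45776.3672 KB
BDP = 375000000 bits (46875000 bytes)


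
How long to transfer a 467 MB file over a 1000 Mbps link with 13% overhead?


Effective throughput = 1000 * (1 - 13/100) = 870 Mbps
File size in Mb = 467 * 8 = 3736 Mb
Time = 3736 / 870
Time = 4.2943 seconds


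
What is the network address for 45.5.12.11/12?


IP:   00101101.00000101.00001100.00001011
Mask: 11111111.11110000.00000000.00000000
AND operation:
Net:  00101101.00000000.00000000.00000000
Network: 45.0.0.0/12


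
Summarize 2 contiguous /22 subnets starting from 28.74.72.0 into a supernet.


Original prefix: /22
Number of subnets: 2 = 2^1
New prefix = 22 - 1 = 21
Supernet: 28.74.72.0/21


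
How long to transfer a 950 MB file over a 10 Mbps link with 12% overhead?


Effective throughput = 10 * (1 - 12/100) = 8.8 Mbps
File size in Mb = 950 * 8 = 7600 Mb
Time = 7600 / 8.8
Time = 863.6364 seconds


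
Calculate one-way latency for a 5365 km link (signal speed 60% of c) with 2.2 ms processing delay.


Speed = 0.6 * 3e5 km/s = 180000 km/s
Propagation delay = 5365 / 180000 = 0.0298 s = 29.8056 ms
Processing delay = 2.2 ms
Total one-way latency = 32.0056 ms


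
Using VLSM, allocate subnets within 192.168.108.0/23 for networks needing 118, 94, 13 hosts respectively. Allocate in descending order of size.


118 hosts -> /25 (126 usable): 192.168.108.0/25
94 hosts -> /25 (126 usable): 192.168.108.128/25
13 hosts -> /28 (14 usable): 192.168.109.0/28
Allocation: 192.168.108.0/25 (118 hosts, 126 usable); 192.168.108.128/25 (94 hosts, 126 usable); 192.168.109.0/28 (13 hosts, 14 usable)


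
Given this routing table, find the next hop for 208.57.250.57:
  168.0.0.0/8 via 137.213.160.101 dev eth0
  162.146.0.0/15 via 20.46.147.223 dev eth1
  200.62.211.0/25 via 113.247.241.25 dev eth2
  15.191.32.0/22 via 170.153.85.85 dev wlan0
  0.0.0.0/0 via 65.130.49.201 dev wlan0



Longest prefix match for 208.57.250.57:
  /8 168.0.0.0: no
  /15 162.146.0.0: no
  /25 200.62.211.0: no
  /22 15.191.32.0: no
  /0 0.0.0.0: MATCH
Selected: next-hop 65.130.49.201 via wlan0 (matched /0)


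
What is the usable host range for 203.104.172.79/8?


Network: 203.0.0.0
Broadcast: 203.255.255.255
First usable = network + 1
Last usable = broadcast - 1
Range: 203.0.0.1 to 203.255.255.254


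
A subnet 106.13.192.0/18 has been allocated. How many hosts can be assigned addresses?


Host bits = 32 - 18 = 14
Total addresses = 2^14 = 16384
Usable = total - 2 (network and broadcast)
Usable hosts: 16382
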